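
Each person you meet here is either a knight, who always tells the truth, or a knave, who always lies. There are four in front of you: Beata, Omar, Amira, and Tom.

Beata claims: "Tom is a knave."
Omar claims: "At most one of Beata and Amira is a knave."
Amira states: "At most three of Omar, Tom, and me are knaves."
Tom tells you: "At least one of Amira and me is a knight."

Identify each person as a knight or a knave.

Regardless of anyone's role, Amira's statement is true, so Amira is a knight.
With that fixed, Tom's statement is true, so Tom is a knight.
With that fixed, Beata's statement is false, so Beata is a knave.
With that fixed, Omar's statement is true, so Omar is a knight.

Beata: knave, Omar: knight, Amira: knight, Tom: knight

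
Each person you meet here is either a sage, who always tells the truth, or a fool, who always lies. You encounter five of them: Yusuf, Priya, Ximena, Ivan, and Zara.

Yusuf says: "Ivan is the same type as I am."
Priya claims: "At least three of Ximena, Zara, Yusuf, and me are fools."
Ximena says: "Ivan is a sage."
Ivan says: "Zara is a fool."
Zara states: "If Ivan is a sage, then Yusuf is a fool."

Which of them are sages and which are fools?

Consider Yusuf. Suppose Yusuf is a fool.
Then no assignment of the remaining roles makes every statement match its speaker's type — contradiction.
So Yusuf is a sage.
Consider Priya. Suppose Priya is a sage.
Then Priya's own statement would have to be true, but it can't be — contradiction.
So Priya is a fool.
Consider Ximena. Suppose Ximena is a fool.
Then no assignment of the remaining roles makes every statement match its speaker's type — contradiction.
So Ximena is a sage.
Consider Ivan. Suppose Ivan is a fool.
Then Yusuf's statement comes out false, contradicting Yusuf being a sage.
So Ivan is a sage.
With that fixed, Zara's statement is false, so Zara is a fool.

Yusuf: sage, Priya: fool, Ximena: sage, Ivan: sage, Zara: fool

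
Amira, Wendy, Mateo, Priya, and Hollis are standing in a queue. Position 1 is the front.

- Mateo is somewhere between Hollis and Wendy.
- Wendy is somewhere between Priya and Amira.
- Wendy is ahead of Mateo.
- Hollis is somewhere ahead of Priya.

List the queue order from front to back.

Amira, Wendy, Mateo, Hollis, Priya

From clue 1: Mateo is in {2,3,4}.
From clues 1–2: Wendy is in {2,4}.
From clues 1–3: Wendy → position 2.
From clues 1–4: Amira → position 1, Mateo → position 3, Hollis → position 4, Priya → position 5.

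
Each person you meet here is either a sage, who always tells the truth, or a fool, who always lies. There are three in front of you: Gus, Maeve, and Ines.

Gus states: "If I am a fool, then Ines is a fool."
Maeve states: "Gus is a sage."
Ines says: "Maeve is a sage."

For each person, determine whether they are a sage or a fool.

Consider Gus. Suppose Gus is a fool.
Then no assignment of the remaining roles makes every statement match its speaker's type — contradiction.
So Gus is a sage.
With that fixed, Maeve's statement is true, so Maeve is a sage.
With that fixed, Ines's statement is true, so Ines is a sage.

Gus: sage, Maeve: sage, Ines: sage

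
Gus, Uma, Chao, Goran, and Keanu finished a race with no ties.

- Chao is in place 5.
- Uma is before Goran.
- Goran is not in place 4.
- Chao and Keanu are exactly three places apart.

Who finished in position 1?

With clue 1, Chao is ruled out for place 1.
With clues 1–2, Goran is ruled out for place 1.
With clues 1–4, Gus and Keanu are ruled out for place 1.
So place 1 is Uma.

Uma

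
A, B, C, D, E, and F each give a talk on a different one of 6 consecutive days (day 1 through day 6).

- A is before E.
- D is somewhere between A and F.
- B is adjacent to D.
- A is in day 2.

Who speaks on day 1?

C

With clue 1, E is ruled out for day 1.
With clues 1–2, D is ruled out for day 1.
With clues 1–3, B is ruled out for day 1.
With clues 1–4, A and F are ruled out for day 1.
So day 1 is C.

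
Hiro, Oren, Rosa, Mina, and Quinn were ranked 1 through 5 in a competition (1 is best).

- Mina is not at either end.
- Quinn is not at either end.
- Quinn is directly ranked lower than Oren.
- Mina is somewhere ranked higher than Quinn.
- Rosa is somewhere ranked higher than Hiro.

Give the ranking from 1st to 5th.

From clue 1: Mina is in {2,3,4}.
From clues 1–3: Oren is in {1,2,3}.
From clues 1–4: Mina → rank 2, Oren → rank 3, Quinn → rank 4.
From clues 1–5: Rosa → rank 1, Hiro → rank 5.

Rosa, Mina, Oren, Quinn, Hiro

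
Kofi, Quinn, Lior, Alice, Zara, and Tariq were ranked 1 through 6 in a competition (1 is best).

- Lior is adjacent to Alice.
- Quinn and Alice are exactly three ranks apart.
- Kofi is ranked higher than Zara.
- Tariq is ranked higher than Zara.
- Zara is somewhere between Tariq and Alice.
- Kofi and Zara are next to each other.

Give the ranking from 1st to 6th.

Tariq, Quinn, Kofi, Zara, Alice, Lior

From clues 1–3: Kofi is in {1,2,3,4,5}.
From clues 1–4: Zara is in {4,5,6}.
From clues 1–5: Zara → rank 4.
From clues 1–6: Tariq → rank 1, Quinn → rank 2, Kofi → rank 3, Alice → rank 5, Lior → rank 6.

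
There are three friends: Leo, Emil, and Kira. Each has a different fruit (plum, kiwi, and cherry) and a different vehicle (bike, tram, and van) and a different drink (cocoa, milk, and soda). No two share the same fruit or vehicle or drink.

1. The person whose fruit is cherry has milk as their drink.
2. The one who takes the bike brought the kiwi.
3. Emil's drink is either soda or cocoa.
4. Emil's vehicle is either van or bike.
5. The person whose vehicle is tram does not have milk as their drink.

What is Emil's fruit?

With clues 1–3, cherry is impossible for Emil's fruit.
With clues 1–5, plum is impossible for Emil's fruit.
That leaves kiwi.

kiwi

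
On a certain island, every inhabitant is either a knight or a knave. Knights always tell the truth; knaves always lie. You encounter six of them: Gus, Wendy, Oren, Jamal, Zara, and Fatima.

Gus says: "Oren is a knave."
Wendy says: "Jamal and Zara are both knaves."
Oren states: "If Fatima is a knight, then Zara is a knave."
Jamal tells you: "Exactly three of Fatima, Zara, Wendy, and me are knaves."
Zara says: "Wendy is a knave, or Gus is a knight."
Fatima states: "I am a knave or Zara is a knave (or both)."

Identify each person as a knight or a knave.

Gus: knave, Wendy: knight, Oren: knight, Jamal: knave, Zara: knave, Fatima: knight

Consider Gus. Suppose Gus is a knight.
Then no assignment of the remaining roles makes every statement match its speaker's type — contradiction.
So Gus is a knave.
Consider Wendy. Suppose Wendy is a knave.
Then no assignment of the remaining roles makes every statement match its speaker's type — contradiction.
So Wendy is a knight.
With that fixed, Zara's statement is false, so Zara is a knave.
With that fixed, Fatima's statement is true, so Fatima is a knight.
With that fixed, Oren's statement is true, so Oren is a knight.
With that fixed, Jamal's statement is false, so Jamal is a knave.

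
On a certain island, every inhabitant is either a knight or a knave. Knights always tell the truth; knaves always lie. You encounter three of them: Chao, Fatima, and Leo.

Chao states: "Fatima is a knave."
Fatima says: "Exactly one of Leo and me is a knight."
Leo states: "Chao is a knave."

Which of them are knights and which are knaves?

Consider Chao. Suppose Chao is a knave.
Then no assignment of the remaining roles makes every statement match its speaker's type — contradiction.
So Chao is a knight.
With that fixed, Leo's statement is false, so Leo is a knave.
Consider Fatima. Suppose Fatima is a knight.
Then Chao's statement comes out false, contradicting Chao being a knight.
So Fatima is a knave.

Chao: knight, Fatima: knave, Leo: knave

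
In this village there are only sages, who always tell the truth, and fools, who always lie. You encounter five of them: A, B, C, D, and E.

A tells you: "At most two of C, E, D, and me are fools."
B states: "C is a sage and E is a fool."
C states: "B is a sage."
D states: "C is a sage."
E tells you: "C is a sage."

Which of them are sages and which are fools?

A: fool, B: fool, C: fool, D: fool, E: fool

Consider A. Suppose A is a sage.
Then no assignment of the remaining roles makes every statement match its speaker's type — contradiction.
So A is a fool.
Consider B. Suppose B is a sage.
Then no assignment of the remaining roles makes every statement match its speaker's type — contradiction.
So B is a fool.
With that fixed, C's statement is false, so C is a fool.
With that fixed, D's statement is false, so D is a fool.
With that fixed, E's statement is false, so E is a fool.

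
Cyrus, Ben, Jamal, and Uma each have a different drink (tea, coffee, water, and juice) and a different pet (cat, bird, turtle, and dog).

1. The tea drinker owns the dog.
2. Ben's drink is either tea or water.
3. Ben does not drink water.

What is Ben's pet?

dog

With clues 1–3, bird, cat, and turtle are impossible for Ben's pet.
That leaves dog.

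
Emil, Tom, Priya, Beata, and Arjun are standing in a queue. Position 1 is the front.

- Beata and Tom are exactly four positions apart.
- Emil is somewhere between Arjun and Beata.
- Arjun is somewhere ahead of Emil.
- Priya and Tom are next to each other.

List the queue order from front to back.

From clue 1: Tom is in {1,5}.
From clues 1–3: Tom → position 1, Beata → position 5.
From clues 1–4: Priya → position 2, Arjun → position 3, Emil → position 4.

Tom, Priya, Arjun, Emil, Beata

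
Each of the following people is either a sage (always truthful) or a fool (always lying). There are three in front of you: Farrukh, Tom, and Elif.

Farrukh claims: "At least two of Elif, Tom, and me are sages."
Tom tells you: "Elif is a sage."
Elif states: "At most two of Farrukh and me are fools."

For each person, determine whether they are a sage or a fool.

Farrukh: sage, Tom: sage, Elif: sage

Regardless of anyone's role, Elif's statement is true, so Elif is a sage.
With that fixed, Tom's statement is true, so Tom is a sage.
With that fixed, Farrukh's statement is true, so Farrukh is a sage.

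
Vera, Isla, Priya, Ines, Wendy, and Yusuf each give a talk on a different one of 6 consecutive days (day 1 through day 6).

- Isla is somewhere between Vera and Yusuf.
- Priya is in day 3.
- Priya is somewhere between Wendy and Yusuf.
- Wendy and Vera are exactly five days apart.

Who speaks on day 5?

Isla

With clues 1–2, Priya is ruled out for day 5.
With clues 1–4, Ines, Vera, Wendy, and Yusuf are ruled out for day 5.
So day 5 is Isla.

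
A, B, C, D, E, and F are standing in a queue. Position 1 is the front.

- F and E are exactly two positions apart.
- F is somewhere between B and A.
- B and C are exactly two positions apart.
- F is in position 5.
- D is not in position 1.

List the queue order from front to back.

A, D, E, C, F, B

From clues 1–2: F is in {2,3,4,5}.
From clues 1–3: A is in {1,2,5,6}.
From clues 1–4: E → position 3, F → position 5.
From clues 1–5: A → position 1, D → position 2, C → position 4, B → position 6.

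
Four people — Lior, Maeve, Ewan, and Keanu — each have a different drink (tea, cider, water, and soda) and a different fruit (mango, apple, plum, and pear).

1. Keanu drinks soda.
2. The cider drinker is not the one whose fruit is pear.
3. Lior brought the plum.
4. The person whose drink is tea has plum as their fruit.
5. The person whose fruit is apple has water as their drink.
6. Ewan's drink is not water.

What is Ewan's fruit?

mango

With clues 1–3, plum is impossible for Ewan's fruit.
With clues 1–5, pear is impossible for Ewan's fruit.
With clues 1–6, apple is impossible for Ewan's fruit.
That leaves mango.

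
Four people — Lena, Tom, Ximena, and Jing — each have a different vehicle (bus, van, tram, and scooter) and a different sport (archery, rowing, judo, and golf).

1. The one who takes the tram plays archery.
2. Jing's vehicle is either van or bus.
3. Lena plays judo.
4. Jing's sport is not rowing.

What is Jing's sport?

With clues 1–2, archery is impossible for Jing's sport.
With clues 1–3, judo is impossible for Jing's sport.
With clues 1–4, rowing is impossible for Jing's sport.
That leaves golf.

golf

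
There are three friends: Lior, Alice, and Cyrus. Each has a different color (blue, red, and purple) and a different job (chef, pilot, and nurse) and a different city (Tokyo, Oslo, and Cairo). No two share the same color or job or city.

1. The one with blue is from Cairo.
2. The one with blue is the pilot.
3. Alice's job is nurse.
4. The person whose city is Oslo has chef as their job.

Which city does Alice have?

Tokyo

With clues 1–3, Cairo is impossible for Alice's city.
With clues 1–4, Oslo is impossible for Alice's city.
That leaves Tokyo.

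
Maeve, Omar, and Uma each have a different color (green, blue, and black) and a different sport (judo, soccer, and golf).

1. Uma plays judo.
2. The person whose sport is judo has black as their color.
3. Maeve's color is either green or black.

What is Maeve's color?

With clues 1–2, black is impossible for Maeve's color.
With clues 1–3, blue is impossible for Maeve's color.
That leaves green.

green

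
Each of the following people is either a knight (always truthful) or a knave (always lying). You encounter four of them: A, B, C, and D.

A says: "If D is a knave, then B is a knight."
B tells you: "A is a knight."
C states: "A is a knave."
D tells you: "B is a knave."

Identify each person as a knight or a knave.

A: knight, B: knight, C: knave, D: knave

Consider A. Suppose A is a knave.
Then no assignment of the remaining roles makes every statement match its speaker's type — contradiction.
So A is a knight.
With that fixed, B's statement is true, so B is a knight.
With that fixed, C's statement is false, so C is a knave.
With that fixed, D's statement is false, so D is a knave.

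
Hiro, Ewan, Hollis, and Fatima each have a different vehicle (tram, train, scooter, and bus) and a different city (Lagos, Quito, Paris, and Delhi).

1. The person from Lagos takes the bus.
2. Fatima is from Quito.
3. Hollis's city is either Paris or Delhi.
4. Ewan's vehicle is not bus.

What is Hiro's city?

Lagos

With clues 1–2, Quito is impossible for Hiro's city.
With clues 1–4, Delhi and Paris are impossible for Hiro's city.
That leaves Lagos.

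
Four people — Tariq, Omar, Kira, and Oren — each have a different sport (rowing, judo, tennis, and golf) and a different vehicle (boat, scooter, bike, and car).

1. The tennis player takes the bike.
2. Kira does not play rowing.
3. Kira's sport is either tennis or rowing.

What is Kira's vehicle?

With clues 1–3, boat, car, and scooter are impossible for Kira's vehicle.
That leaves bike.

bike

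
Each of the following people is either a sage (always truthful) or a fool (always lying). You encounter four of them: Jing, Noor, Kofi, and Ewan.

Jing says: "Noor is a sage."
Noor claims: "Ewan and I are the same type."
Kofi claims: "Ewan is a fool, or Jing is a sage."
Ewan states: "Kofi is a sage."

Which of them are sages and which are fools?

Jing: sage, Noor: sage, Kofi: sage, Ewan: sage

Consider Jing. Suppose Jing is a fool.
Then no assignment of the remaining roles makes every statement match its speaker's type — contradiction.
So Jing is a sage.
With that fixed, Kofi's statement is true, so Kofi is a sage.
With that fixed, Ewan's statement is true, so Ewan is a sage.
Consider Noor. Suppose Noor is a fool.
Then Jing's statement comes out false, contradicting Jing being a sage.
So Noor is a sage.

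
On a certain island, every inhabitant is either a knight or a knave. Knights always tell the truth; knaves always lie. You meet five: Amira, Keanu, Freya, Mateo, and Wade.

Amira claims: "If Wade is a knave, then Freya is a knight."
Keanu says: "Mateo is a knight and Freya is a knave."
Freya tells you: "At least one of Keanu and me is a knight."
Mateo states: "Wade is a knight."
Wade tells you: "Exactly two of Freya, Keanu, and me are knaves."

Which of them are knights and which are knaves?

Amira: knave, Keanu: knave, Freya: knave, Mateo: knave, Wade: knave

Consider Amira. Suppose Amira is a knight.
Then no assignment of the remaining roles makes every statement match its speaker's type — contradiction.
So Amira is a knave.
Consider Keanu. Suppose Keanu is a knight.
Then no assignment of the remaining roles makes every statement match its speaker's type — contradiction.
So Keanu is a knave.
Consider Freya. Suppose Freya is a knight.
Then Amira's statement comes out true, contradicting Amira being a knave.
So Freya is a knave.
Consider Mateo. Suppose Mateo is a knight.
Then Keanu's statement comes out true, contradicting Keanu being a knave.
So Mateo is a knave.
Consider Wade. Suppose Wade is a knight.
Then Amira's statement comes out true, contradicting Amira being a knave.
So Wade is a knave.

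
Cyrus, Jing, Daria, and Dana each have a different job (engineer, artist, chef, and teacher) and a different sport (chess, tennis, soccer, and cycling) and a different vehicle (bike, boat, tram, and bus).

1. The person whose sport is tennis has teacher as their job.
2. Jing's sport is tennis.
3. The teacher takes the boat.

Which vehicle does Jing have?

With clues 1–3, bike, bus, and tram are impossible for Jing's vehicle.
That leaves boat.

boat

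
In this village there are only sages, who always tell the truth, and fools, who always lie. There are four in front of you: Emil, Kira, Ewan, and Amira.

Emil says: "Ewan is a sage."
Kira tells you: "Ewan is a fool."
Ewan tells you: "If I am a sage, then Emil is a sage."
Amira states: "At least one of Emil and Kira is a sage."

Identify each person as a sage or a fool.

Consider Emil. Suppose Emil is a fool.
Then whichever role Ewan has, Ewan's statement has the wrong truth value — contradiction.
So Emil is a sage.
With that fixed, Ewan's statement is true, so Ewan is a sage.
With that fixed, Amira's statement is true, so Amira is a sage.
With that fixed, Kira's statement is false, so Kira is a fool.

Emil: sage, Kira: fool, Ewan: sage, Amira: sage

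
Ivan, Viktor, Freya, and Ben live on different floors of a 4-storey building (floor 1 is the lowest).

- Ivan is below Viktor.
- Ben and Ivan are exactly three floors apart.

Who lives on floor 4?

Ben

With clue 1, Ivan is ruled out for floor 4.
With clues 1–2, Freya and Viktor are ruled out for floor 4.
So floor 4 is Ben.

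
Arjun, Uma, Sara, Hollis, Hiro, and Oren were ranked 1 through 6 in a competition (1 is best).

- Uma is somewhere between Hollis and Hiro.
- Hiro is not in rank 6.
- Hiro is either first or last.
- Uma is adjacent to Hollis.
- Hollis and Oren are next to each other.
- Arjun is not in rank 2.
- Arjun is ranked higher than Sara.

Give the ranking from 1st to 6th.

Hiro, Uma, Hollis, Oren, Arjun, Sara

From clue 1: Uma is in {2,3,4,5}.
From clues 1–3: Hiro → rank 1.
From clues 1–4: Uma is in {2,3,4,5}.
From clues 1–5: Uma is in {2,3,4}.
From clues 1–6: Arjun is in {3,5,6}.
From clues 1–7: Uma → rank 2, Hollis → rank 3, Oren → rank 4, Arjun → rank 5, Sara → rank 6.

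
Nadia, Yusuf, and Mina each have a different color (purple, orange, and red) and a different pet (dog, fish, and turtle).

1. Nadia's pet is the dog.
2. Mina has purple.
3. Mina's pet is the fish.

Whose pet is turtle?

Yusuf

Clue 1 rules out Nadia for the one with pet turtle.
With clues 1–3, Mina is impossible for the one with pet turtle.
That leaves Yusuf.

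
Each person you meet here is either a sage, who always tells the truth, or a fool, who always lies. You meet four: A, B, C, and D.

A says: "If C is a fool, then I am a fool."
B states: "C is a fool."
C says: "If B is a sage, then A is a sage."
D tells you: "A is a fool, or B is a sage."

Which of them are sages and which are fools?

Consider A. Suppose A is a fool.
Then A's own statement would have to be false, but it can't be — contradiction.
So A is a sage.
With that fixed, C's statement is true, so C is a sage.
With that fixed, B's statement is false, so B is a fool.
With that fixed, D's statement is false, so D is a fool.

A: sage, B: fool, C: sage, D: fool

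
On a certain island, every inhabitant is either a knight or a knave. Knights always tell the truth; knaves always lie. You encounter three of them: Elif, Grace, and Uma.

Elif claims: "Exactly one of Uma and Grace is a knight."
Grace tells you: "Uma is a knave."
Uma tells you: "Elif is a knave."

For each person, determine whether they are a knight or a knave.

Elif: knight, Grace: knight, Uma: knave

Consider Elif. Suppose Elif is a knave.
Then no assignment of the remaining roles makes every statement match its speaker's type — contradiction.
So Elif is a knight.
With that fixed, Uma's statement is false, so Uma is a knave.
With that fixed, Grace's statement is true, so Grace is a knight.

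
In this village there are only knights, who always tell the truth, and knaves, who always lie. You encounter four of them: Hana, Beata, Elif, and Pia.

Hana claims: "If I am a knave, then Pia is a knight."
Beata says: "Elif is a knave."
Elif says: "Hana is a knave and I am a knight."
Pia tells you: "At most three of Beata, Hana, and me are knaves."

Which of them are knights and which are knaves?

Regardless of anyone's role, Pia's statement is true, so Pia is a knight.
With that fixed, Hana's statement is true, so Hana is a knight.
With that fixed, Elif's statement is false, so Elif is a knave.
With that fixed, Beata's statement is true, so Beata is a knight.

Hana: knight, Beata: knight, Elif: knave, Pia: knight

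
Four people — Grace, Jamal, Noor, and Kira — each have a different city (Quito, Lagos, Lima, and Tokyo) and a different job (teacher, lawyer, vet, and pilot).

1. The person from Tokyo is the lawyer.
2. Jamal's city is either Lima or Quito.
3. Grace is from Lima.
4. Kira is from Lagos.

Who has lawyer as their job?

With clues 1–2, Jamal is impossible for the one with job lawyer.
With clues 1–3, Grace is impossible for the one with job lawyer.
With clues 1–4, Kira is impossible for the one with job lawyer.
That leaves Noor.

Noor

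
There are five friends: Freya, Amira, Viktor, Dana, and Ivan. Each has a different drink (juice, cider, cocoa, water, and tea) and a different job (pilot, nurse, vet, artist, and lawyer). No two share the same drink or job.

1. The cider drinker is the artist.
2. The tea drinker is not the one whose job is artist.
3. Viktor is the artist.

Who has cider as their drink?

Viktor

With clues 1–3, Amira, Dana, Freya, and Ivan are impossible for the one with drink cider.
That leaves Viktor.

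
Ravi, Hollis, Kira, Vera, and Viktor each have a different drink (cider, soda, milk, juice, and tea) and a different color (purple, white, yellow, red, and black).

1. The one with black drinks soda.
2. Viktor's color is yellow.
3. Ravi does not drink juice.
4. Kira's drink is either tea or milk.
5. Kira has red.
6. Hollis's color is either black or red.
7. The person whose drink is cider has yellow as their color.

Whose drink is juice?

Vera

With clues 1–3, Ravi is impossible for the one with drink juice.
With clues 1–4, Kira is impossible for the one with drink juice.
With clues 1–6, Hollis is impossible for the one with drink juice.
With clues 1–7, Viktor is impossible for the one with drink juice.
That leaves Vera.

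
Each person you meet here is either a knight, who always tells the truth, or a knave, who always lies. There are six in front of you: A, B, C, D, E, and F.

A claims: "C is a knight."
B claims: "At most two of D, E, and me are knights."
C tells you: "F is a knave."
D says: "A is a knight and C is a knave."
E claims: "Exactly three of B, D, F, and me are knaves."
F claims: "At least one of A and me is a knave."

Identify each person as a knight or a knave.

Consider A. Suppose A is a knight.
Then whichever role F has, F's statement has the wrong truth value — contradiction.
So A is a knave.
With that fixed, D's statement is false, so D is a knave.
With that fixed, F's statement is true, so F is a knight.
With that fixed, B's statement is true, so B is a knight.
With that fixed, C's statement is false, so C is a knave.
With that fixed, E's statement is false, so E is a knave.

A: knave, B: knight, C: knave, D: knave, E: knave, F: knight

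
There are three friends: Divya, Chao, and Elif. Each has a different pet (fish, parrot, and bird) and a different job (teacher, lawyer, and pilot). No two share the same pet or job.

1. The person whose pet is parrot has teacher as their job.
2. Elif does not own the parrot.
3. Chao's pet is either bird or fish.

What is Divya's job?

teacher

With clues 1–3, lawyer and pilot are impossible for Divya's job.
That leaves teacher.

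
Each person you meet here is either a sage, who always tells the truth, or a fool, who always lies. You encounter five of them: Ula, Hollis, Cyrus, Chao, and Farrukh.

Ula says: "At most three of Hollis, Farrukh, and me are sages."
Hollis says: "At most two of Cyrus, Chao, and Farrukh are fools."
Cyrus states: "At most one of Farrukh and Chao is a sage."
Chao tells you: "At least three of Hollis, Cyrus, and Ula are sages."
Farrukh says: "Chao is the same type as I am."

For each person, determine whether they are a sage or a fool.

Regardless of anyone's role, Ula's statement is true, so Ula is a sage.
Consider Hollis. Suppose Hollis is a fool.
Then no assignment of the remaining roles makes every statement match its speaker's type — contradiction.
So Hollis is a sage.
Consider Cyrus. Suppose Cyrus is a fool.
Then no assignment of the remaining roles makes every statement match its speaker's type — contradiction.
So Cyrus is a sage.
With that fixed, Chao's statement is true, so Chao is a sage.
Consider Farrukh. Suppose Farrukh is a sage.
Then Cyrus's statement comes out false, contradicting Cyrus being a sage.
So Farrukh is a fool.

Ula: sage, Hollis: sage, Cyrus: sage, Chao: sage, Farrukh: fool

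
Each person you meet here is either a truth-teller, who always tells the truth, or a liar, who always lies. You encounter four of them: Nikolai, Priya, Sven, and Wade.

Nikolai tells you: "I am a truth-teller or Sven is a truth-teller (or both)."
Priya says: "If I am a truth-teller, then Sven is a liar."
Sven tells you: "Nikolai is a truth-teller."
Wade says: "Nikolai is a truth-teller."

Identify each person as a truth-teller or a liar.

Nikolai: liar, Priya: truth-teller, Sven: liar, Wade: liar

Consider Nikolai. Suppose Nikolai is a truth-teller.
Then no assignment of the remaining roles makes every statement match its speaker's type — contradiction.
So Nikolai is a liar.
With that fixed, Sven's statement is false, so Sven is a liar.
With that fixed, Wade's statement is false, so Wade is a liar.
With that fixed, Priya's statement is true, so Priya is a truth-teller.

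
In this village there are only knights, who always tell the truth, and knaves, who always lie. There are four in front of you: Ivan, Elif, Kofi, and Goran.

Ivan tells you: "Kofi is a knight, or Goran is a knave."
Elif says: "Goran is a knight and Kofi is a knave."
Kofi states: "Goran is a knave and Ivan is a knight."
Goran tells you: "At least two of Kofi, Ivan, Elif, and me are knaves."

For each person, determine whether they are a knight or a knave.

Ivan: knave, Elif: knight, Kofi: knave, Goran: knight

Consider Ivan. Suppose Ivan is a knight.
Then no assignment of the remaining roles makes every statement match its speaker's type — contradiction.
So Ivan is a knave.
With that fixed, Kofi's statement is false, so Kofi is a knave.
With that fixed, Goran's statement is true, so Goran is a knight.
With that fixed, Elif's statement is true, so Elif is a knight.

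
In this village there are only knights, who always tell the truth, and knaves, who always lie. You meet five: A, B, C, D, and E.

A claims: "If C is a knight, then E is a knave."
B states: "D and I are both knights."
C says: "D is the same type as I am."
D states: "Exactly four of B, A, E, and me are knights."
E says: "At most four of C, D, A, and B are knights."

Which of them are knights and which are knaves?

A: knight, B: knight, C: knave, D: knight, E: knight

Regardless of anyone's role, E's statement is true, so E is a knight.
Consider A. Suppose A is a knave.
Then no assignment of the remaining roles makes every statement match its speaker's type — contradiction.
So A is a knight.
Consider B. Suppose B is a knave.
Then no assignment of the remaining roles makes every statement match its speaker's type — contradiction.
So B is a knight.
Consider C. Suppose C is a knight.
Then A's statement comes out false, contradicting A being a knight.
So C is a knave.
Consider D. Suppose D is a knave.
Then B's statement comes out false, contradicting B being a knight.
So D is a knight.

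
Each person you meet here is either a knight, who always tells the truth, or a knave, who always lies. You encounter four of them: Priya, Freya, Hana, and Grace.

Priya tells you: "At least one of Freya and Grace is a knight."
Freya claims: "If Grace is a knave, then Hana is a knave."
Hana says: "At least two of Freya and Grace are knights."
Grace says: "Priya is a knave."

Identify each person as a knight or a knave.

Priya: knight, Freya: knight, Hana: knave, Grace: knave

Consider Priya. Suppose Priya is a knave.
Then no assignment of the remaining roles makes every statement match its speaker's type — contradiction.
So Priya is a knight.
With that fixed, Grace's statement is false, so Grace is a knave.
With that fixed, Hana's statement is false, so Hana is a knave.
With that fixed, Freya's statement is true, so Freya is a knight.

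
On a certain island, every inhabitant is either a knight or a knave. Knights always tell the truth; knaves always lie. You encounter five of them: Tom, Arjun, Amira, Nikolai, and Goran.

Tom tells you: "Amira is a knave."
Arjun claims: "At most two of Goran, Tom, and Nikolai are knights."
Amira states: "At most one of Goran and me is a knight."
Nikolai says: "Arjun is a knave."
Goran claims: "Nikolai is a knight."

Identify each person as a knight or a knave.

Tom: knave, Arjun: knight, Amira: knight, Nikolai: knave, Goran: knave

Consider Tom. Suppose Tom is a knight.
Then no assignment of the remaining roles makes every statement match its speaker's type — contradiction.
So Tom is a knave.
With that fixed, Arjun's statement is true, so Arjun is a knight.
With that fixed, Nikolai's statement is false, so Nikolai is a knave.
With that fixed, Goran's statement is false, so Goran is a knave.
With that fixed, Amira's statement is true, so Amira is a knight.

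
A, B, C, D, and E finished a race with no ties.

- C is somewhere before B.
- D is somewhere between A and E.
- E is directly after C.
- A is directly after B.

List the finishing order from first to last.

From clue 1: B is in {2,3,4,5}.
From clues 1–2: D is in {2,3,4}.
From clues 1–3: C is in {1,3}.
From clues 1–4: C → place 1, E → place 2, D → place 3, B → place 4, A → place 5.

C, E, D, B, A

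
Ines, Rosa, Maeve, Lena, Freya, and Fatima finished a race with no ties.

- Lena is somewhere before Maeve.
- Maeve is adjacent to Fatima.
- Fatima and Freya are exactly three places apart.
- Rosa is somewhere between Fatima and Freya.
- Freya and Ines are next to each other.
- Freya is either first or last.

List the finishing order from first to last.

Lena, Maeve, Fatima, Rosa, Ines, Freya

From clue 1: Maeve is in {2,3,4,5,6}.
From clues 1–2: Lena is in {1,2,3,4}.
From clues 1–4: Rosa is in {2,3,4,5}.
From clues 1–5: Rosa is in {3,4}.
From clues 1–6: Lena → place 1, Maeve → place 2, Fatima → place 3, Rosa → place 4, Ines → place 5, Freya → place 6.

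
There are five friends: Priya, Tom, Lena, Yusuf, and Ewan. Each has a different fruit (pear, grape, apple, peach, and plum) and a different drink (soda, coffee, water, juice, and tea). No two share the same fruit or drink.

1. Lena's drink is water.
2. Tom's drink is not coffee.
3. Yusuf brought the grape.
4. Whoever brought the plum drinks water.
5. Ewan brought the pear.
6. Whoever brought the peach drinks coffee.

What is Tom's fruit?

With clues 1–3, grape is impossible for Tom's fruit.
With clues 1–4, plum is impossible for Tom's fruit.
With clues 1–5, pear is impossible for Tom's fruit.
With clues 1–6, peach is impossible for Tom's fruit.
That leaves apple.

apple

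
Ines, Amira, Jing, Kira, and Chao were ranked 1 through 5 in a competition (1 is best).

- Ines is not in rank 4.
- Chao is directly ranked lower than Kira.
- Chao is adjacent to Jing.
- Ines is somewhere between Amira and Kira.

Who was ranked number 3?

Kira

With clues 1–3, Amira and Ines are ruled out for rank 3.
With clues 1–4, Chao and Jing are ruled out for rank 3.
So rank 3 is Kira.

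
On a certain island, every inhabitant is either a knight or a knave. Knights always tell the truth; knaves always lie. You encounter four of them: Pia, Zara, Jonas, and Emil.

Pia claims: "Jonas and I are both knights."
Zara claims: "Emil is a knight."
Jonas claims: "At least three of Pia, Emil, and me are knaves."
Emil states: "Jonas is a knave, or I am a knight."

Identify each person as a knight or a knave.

Pia: knave, Zara: knight, Jonas: knave, Emil: knight

Consider Pia. Suppose Pia is a knight.
Then no assignment of the remaining roles makes every statement match its speaker's type — contradiction.
So Pia is a knave.
Consider Zara. Suppose Zara is a knave.
Then no assignment of the remaining roles makes every statement match its speaker's type — contradiction.
So Zara is a knight.
Consider Jonas. Suppose Jonas is a knight.
Then Jonas's own statement would have to be true, but it can't be — contradiction.
So Jonas is a knave.
With that fixed, Emil's statement is true, so Emil is a knight.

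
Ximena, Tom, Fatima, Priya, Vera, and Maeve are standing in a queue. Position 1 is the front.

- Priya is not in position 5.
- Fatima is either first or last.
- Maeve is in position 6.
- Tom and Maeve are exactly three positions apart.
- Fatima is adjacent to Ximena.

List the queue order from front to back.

Fatima, Ximena, Tom, Priya, Vera, Maeve

From clue 1: Priya is in {1,2,3,4,6}.
From clues 1–2: Fatima is in {1,6}.
From clues 1–3: Fatima → position 1, Maeve → position 6.
From clues 1–4: Tom → position 3.
From clues 1–5: Ximena → position 2, Priya → position 4, Vera → position 5.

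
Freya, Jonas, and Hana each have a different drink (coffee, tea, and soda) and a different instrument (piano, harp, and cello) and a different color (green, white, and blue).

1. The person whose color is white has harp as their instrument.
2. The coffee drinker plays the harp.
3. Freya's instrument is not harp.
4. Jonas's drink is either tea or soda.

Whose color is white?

With clues 1–3, Freya is impossible for the one with color white.
With clues 1–4, Jonas is impossible for the one with color white.
That leaves Hana.

Hana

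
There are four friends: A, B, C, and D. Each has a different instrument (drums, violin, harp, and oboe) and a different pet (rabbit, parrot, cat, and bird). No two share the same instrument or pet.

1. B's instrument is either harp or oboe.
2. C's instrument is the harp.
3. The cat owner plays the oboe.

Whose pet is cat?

With clues 1–3, A, C, and D are impossible for the one with pet cat.
That leaves B.

B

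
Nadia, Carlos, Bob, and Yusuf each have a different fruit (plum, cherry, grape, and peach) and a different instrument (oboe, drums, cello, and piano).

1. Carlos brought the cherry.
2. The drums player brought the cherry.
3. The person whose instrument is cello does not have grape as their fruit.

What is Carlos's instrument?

With clues 1–2, cello, oboe, and piano are impossible for Carlos's instrument.
That leaves drums.

drums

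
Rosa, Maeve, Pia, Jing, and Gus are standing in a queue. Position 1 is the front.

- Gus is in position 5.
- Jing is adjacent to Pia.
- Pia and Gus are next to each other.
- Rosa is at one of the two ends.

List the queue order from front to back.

Rosa, Maeve, Jing, Pia, Gus

From clue 1: Gus → position 5.
From clues 1–2: Rosa is in {1,2,3,4}.
From clues 1–3: Jing → position 3, Pia → position 4.
From clues 1–4: Rosa → position 1, Maeve → position 2.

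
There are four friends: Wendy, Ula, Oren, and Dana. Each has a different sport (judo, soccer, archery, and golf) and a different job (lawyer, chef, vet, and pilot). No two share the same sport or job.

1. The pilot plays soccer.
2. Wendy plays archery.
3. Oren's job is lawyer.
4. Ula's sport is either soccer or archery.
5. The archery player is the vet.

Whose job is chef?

Dana

With clues 1–3, Oren is impossible for the one with job chef.
With clues 1–4, Ula is impossible for the one with job chef.
With clues 1–5, Wendy is impossible for the one with job chef.
That leaves Dana.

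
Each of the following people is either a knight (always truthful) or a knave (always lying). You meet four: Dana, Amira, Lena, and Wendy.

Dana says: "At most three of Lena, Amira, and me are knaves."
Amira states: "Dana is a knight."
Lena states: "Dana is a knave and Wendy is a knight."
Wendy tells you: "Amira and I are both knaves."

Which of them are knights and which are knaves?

Regardless of anyone's role, Dana's statement is true, so Dana is a knight.
With that fixed, Amira's statement is true, so Amira is a knight.
With that fixed, Lena's statement is false, so Lena is a knave.
With that fixed, Wendy's statement is false, so Wendy is a knave.

Dana: knight, Amira: knight, Lena: knave, Wendy: knave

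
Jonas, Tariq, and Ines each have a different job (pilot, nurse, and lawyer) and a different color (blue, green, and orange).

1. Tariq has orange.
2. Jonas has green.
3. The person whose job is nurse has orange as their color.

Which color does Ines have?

Clue 1 rules out orange for Ines's color.
With clues 1–2, green is impossible for Ines's color.
That leaves blue.

blue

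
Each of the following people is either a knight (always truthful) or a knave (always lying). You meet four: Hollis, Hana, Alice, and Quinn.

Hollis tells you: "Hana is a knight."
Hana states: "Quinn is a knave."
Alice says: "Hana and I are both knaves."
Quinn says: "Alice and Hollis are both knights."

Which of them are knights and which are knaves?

Consider Hollis. Suppose Hollis is a knave.
Then no assignment of the remaining roles makes every statement match its speaker's type — contradiction.
So Hollis is a knight.
Consider Hana. Suppose Hana is a knave.
Then Hollis's statement comes out false, contradicting Hollis being a knight.
So Hana is a knight.
With that fixed, Alice's statement is false, so Alice is a knave.
With that fixed, Quinn's statement is false, so Quinn is a knave.

Hollis: knight, Hana: knight, Alice: knave, Quinn: knave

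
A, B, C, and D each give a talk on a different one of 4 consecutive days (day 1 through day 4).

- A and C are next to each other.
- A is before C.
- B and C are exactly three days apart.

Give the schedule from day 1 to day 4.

B, D, A, C

From clues 1–2: A is in {1,2,3}.
From clues 1–3: B → day 1, D → day 2, A → day 3, C → day 4.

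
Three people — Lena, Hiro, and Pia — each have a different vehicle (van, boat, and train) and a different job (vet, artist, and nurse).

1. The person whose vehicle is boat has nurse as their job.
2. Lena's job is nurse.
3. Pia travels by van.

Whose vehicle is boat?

With clues 1–2, Hiro and Pia are impossible for the one with vehicle boat.
That leaves Lena.

Lena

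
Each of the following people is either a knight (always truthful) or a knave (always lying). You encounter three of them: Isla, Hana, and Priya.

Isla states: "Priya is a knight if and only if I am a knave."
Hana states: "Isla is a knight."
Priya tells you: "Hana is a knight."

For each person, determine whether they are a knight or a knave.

Consider Isla. Suppose Isla is a knight.
Then no assignment of the remaining roles makes every statement match its speaker's type — contradiction.
So Isla is a knave.
With that fixed, Hana's statement is false, so Hana is a knave.
With that fixed, Priya's statement is false, so Priya is a knave.

Isla: knave, Hana: knave, Priya: knave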